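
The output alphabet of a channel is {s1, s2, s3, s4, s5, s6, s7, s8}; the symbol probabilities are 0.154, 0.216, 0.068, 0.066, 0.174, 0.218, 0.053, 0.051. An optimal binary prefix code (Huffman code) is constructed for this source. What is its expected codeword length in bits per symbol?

2.804 bits/symbol

Repeatedly combine the two least-probable nodes; the expected code length is the sum of the merged weights.
merge 51/1000 + 53/1000 → 13/125
merge 33/500 + 17/250 → 67/500
merge 13/125 + 67/500 → 119/500
merge 77/500 + 87/500 → 41/125
merge 27/125 + 109/500 → 217/500
merge 119/500 + 41/125 → 283/500
merge 217/500 + 283/500 → 1
L = 13/125 + 67/500 + 119/500 + 41/125 + 217/500 + 283/500 + 1 = 701/250 = 2.804 bits/symbol.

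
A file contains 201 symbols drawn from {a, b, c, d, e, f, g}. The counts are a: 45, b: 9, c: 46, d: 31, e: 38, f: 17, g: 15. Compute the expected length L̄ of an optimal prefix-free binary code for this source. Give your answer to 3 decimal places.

Probabilities are the counts divided by 201.
Repeatedly combine the two least-probable nodes; the expected code length is the sum of the merged weights.
merge 3/67 + 5/67 → 8/67
merge 17/201 + 8/67 → 41/201
merge 31/201 + 38/201 → 23/67
merge 41/201 + 15/67 → 86/201
merge 46/201 + 23/67 → 115/201
merge 86/201 + 115/201 → 1
L = 8/67 + 41/201 + 23/67 + 86/201 + 115/201 + 1 = 8/3 ≈ 2.667 bits/symbol.

2.667 bits/symbol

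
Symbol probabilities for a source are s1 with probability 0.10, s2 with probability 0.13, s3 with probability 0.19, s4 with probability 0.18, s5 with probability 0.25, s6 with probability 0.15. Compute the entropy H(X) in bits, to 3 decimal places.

2.526 bits

H = −Σ pᵢ log₂ pᵢ.
−0.10·log₂(0.10) = 0.3322
−0.13·log₂(0.13) = 0.3826
−0.19·log₂(0.19) = 0.4552
−0.18·log₂(0.18) = 0.4453
−0.25·log₂(0.25) = 0.5000
−0.15·log₂(0.15) = 0.4105
Sum ≈ 2.5259 → 2.526 bits.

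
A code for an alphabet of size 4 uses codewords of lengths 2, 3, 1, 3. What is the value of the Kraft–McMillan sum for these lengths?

With common denominator 2^3 = 8: Σ 2^(−ℓᵢ) = 2/8 + 1/8 + 4/8 + 1/8 = 8/8 = 1.

1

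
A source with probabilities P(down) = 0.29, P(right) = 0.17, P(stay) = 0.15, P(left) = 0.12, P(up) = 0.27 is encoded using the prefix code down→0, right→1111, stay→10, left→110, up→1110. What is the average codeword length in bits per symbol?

L̄ = Σ pᵢ·ℓᵢ = 0.29·1 + 0.17·4 + 0.15·2 + 0.12·3 + 0.27·4 = 2.71 bits/symbol.

2.71 bits/symbol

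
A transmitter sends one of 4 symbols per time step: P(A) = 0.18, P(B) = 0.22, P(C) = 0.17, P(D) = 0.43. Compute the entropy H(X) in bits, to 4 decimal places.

H = −Σ pᵢ log₂ pᵢ.
−0.18·log₂(0.18) = 0.4453
−0.22·log₂(0.22) = 0.4806
−0.17·log₂(0.17) = 0.4346
−0.43·log₂(0.43) = 0.5236
Sum ≈ 1.8840 → 1.8840 bits.

1.8840 bits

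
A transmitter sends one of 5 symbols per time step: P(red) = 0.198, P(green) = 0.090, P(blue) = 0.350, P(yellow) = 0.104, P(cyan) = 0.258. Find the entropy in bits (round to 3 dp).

2.149 bits

H = −Σ pᵢ log₂ pᵢ.
−0.198·log₂(0.198) = 0.4626
−0.090·log₂(0.090) = 0.3127
−0.350·log₂(0.350) = 0.5301
−0.104·log₂(0.104) = 0.3396
−0.258·log₂(0.258) = 0.5043
Sum ≈ 2.1492 → 2.149 bits.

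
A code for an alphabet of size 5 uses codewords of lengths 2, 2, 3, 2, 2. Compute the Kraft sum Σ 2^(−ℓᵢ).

1.125

With common denominator 2^3 = 8: Σ 2^(−ℓᵢ) = 2/8 + 2/8 + 1/8 + 2/8 + 2/8 = 9/8 = 1.125.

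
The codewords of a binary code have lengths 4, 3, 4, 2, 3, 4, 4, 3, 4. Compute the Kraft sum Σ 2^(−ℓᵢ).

With common denominator 2^4 = 16: Σ 2^(−ℓᵢ) = 1/16 + 2/16 + 1/16 + 4/16 + 2/16 + 1/16 + 1/16 + 2/16 + 1/16 = 15/16 = 0.9375.

0.9375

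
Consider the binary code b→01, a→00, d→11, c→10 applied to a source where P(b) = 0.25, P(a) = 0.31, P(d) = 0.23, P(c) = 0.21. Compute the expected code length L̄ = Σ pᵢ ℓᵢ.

L̄ = Σ pᵢ·ℓᵢ = 0.25·2 + 0.31·2 + 0.23·2 + 0.21·2 = 2 bits/symbol.

2 bits/symbol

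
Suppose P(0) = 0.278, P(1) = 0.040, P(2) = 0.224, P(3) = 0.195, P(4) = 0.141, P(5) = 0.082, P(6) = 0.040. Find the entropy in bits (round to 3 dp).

H = −Σ pᵢ log₂ pᵢ.
−0.278·log₂(0.278) = 0.5134
−0.040·log₂(0.040) = 0.1858
−0.224·log₂(0.224) = 0.4835
−0.195·log₂(0.195) = 0.4599
−0.141·log₂(0.141) = 0.3985
−0.082·log₂(0.082) = 0.2959
−0.040·log₂(0.040) = 0.1858
Sum ≈ 2.5227 → 2.523 bits.

2.523 bits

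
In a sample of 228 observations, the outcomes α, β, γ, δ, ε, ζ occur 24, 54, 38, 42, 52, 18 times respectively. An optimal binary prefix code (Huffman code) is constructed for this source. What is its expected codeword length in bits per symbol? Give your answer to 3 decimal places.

2.535 bits/symbol

Probabilities are the counts divided by 228.
Repeatedly combine the two least-probable nodes; the expected code length is the sum of the merged weights.
merge 3/38 + 2/19 → 7/38
merge 1/6 + 7/38 → 20/57
merge 7/38 + 13/57 → 47/114
merge 9/38 + 20/57 → 67/114
merge 47/114 + 67/114 → 1
L = 7/38 + 20/57 + 47/114 + 67/114 + 1 = 289/114 ≈ 2.535 bits/symbol.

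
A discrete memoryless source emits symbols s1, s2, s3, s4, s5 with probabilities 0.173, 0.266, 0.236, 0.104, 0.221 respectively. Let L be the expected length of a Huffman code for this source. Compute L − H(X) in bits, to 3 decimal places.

0.018 bits

Entropy H = −Σ p log₂ p ≈ 2.2586 bits.
Huffman merges: 13/125+173/1000→277/1000; 221/1000+59/250→457/1000; 133/500+277/1000→543/1000; 457/1000+543/1000→1. L = 2277/1000 ≈ 2.2770.
L − H = 2.2770 − 2.2586 = 0.018 bits.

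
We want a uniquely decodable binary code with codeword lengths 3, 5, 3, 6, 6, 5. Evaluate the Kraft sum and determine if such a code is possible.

With common denominator 2^6 = 64: Σ 2^(−ℓᵢ) = 8/64 + 2/64 + 8/64 + 1/64 + 1/64 + 2/64 = 22/64 = 0.34375.
Kraft's inequality requires Σ ≤ 1; here Σ = 0.34375 ≤ 1, so such a prefix code exists.

0.34375; yes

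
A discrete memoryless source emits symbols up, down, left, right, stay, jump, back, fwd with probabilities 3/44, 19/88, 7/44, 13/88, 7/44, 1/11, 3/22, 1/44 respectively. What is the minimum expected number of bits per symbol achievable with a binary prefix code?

2.875 bits/symbol

Repeatedly combine the two least-probable nodes; the expected code length is the sum of the merged weights.
merge 1/44 + 3/44 → 1/11
merge 1/11 + 1/11 → 2/11
merge 3/22 + 13/88 → 25/88
merge 7/44 + 7/44 → 7/22
merge 2/11 + 19/88 → 35/88
merge 25/88 + 7/22 → 53/88
merge 35/88 + 53/88 → 1
L = 1/11 + 2/11 + 25/88 + 7/22 + 35/88 + 53/88 + 1 = 23/8 = 2.875 bits/symbol.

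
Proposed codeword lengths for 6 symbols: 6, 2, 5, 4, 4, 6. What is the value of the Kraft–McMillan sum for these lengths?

0.4375

With common denominator 2^6 = 64: Σ 2^(−ℓᵢ) = 1/64 + 16/64 + 2/64 + 4/64 + 4/64 + 1/64 = 28/64 = 0.4375.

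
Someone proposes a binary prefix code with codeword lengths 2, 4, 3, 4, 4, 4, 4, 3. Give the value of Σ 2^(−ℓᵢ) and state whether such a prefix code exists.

0.8125; yes

With common denominator 2^4 = 16: Σ 2^(−ℓᵢ) = 4/16 + 1/16 + 2/16 + 1/16 + 1/16 + 1/16 + 1/16 + 2/16 = 13/16 = 0.8125.
Kraft's inequality requires Σ ≤ 1; here Σ = 0.8125 ≤ 1, so such a prefix code exists.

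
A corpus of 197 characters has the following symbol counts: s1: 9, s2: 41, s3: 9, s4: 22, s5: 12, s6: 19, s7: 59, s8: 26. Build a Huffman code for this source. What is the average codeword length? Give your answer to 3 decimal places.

Probabilities are the counts divided by 197.
Repeatedly combine the two least-probable nodes; the expected code length is the sum of the merged weights.
merge 9/197 + 9/197 → 18/197
merge 12/197 + 18/197 → 30/197
merge 19/197 + 22/197 → 41/197
merge 26/197 + 30/197 → 56/197
merge 41/197 + 41/197 → 82/197
merge 56/197 + 59/197 → 115/197
merge 82/197 + 115/197 → 1
L = 18/197 + 30/197 + 41/197 + 56/197 + 82/197 + 115/197 + 1 = 539/197 ≈ 2.736 bits/symbol.

2.736 bits/symbol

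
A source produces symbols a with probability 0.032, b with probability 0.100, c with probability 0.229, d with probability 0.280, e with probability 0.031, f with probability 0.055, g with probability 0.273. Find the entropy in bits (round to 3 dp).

2.389 bits

H = −Σ pᵢ log₂ pᵢ.
−0.032·log₂(0.032) = 0.1589
−0.100·log₂(0.100) = 0.3322
−0.229·log₂(0.229) = 0.4870
−0.280·log₂(0.280) = 0.5142
−0.031·log₂(0.031) = 0.1554
−0.055·log₂(0.055) = 0.2301
−0.273·log₂(0.273) = 0.5113
Sum ≈ 2.3891 → 2.389 bits.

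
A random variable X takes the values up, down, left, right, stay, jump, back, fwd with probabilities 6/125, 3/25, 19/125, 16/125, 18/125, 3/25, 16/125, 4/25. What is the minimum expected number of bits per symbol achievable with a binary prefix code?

Repeatedly combine the two least-probable nodes; the expected code length is the sum of the merged weights.
merge 6/125 + 3/25 → 21/125
merge 3/25 + 16/125 → 31/125
merge 16/125 + 18/125 → 34/125
merge 19/125 + 4/25 → 39/125
merge 21/125 + 31/125 → 52/125
merge 34/125 + 39/125 → 73/125
merge 52/125 + 73/125 → 1
L = 21/125 + 31/125 + 34/125 + 39/125 + 52/125 + 73/125 + 1 = 3 bits/symbol.

3 bits/symbol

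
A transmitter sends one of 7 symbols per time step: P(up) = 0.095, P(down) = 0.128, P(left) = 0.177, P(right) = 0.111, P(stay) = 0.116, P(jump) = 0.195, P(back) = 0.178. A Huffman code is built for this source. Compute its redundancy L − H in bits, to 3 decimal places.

0.045 bits

Entropy H = −Σ p log₂ p ≈ 2.7601 bits.
Huffman merges: 19/200+111/1000→103/500; 29/250+16/125→61/250; 177/1000+89/500→71/200; 39/200+103/500→401/1000; 61/250+71/200→599/1000; 401/1000+599/1000→1. L = 561/200 ≈ 2.8050.
L − H = 2.8050 − 2.7601 = 0.045 bits.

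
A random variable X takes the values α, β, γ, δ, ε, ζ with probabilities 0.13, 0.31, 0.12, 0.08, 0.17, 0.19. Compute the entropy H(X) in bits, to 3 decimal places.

2.455 bits

H = −Σ pᵢ log₂ pᵢ.
−0.13·log₂(0.13) = 0.3826
−0.31·log₂(0.31) = 0.5238
−0.12·log₂(0.12) = 0.3671
−0.08·log₂(0.08) = 0.2915
−0.17·log₂(0.17) = 0.4346
−0.19·log₂(0.19) = 0.4552
Sum ≈ 2.4548 → 2.455 bits.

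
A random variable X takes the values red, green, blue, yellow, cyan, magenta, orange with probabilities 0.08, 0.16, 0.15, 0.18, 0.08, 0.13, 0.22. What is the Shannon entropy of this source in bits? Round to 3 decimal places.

2.725 bits

H = −Σ pᵢ log₂ pᵢ.
−0.08·log₂(0.08) = 0.2915
−0.16·log₂(0.16) = 0.4230
−0.15·log₂(0.15) = 0.4105
−0.18·log₂(0.18) = 0.4453
−0.08·log₂(0.08) = 0.2915
−0.13·log₂(0.13) = 0.3826
−0.22·log₂(0.22) = 0.4806
Sum ≈ 2.7251 → 2.725 bits.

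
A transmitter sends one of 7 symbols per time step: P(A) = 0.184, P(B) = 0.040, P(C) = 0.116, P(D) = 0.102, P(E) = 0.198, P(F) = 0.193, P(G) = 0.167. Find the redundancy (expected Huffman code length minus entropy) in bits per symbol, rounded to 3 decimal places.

0.068 bits

Entropy H = −Σ p log₂ p ≈ 2.6834 bits.
Huffman merges: 1/25+51/500→71/500; 29/250+71/500→129/500; 167/1000+23/125→351/1000; 193/1000+99/500→391/1000; 129/500+351/1000→609/1000; 391/1000+609/1000→1. L = 2751/1000 ≈ 2.7510.
L − H = 2.7510 − 2.6834 = 0.068 bits.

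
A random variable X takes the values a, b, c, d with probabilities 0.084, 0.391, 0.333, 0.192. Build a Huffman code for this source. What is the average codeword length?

1.885 bits/symbol

Repeatedly combine the two least-probable nodes; the expected code length is the sum of the merged weights.
merge 21/250 + 24/125 → 69/250
merge 69/250 + 333/1000 → 609/1000
merge 391/1000 + 609/1000 → 1
L = 69/250 + 609/1000 + 1 = 377/200 = 1.885 bits/symbol.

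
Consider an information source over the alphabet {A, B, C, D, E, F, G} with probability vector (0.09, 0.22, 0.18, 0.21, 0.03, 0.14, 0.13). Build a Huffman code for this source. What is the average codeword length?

Repeatedly combine the two least-probable nodes; the expected code length is the sum of the merged weights.
merge 3/100 + 9/100 → 3/25
merge 3/25 + 13/100 → 1/4
merge 7/50 + 9/50 → 8/25
merge 21/100 + 11/50 → 43/100
merge 1/4 + 8/25 → 57/100
merge 43/100 + 57/100 → 1
L = 3/25 + 1/4 + 8/25 + 43/100 + 57/100 + 1 = 269/100 = 2.69 bits/symbol.

2.69 bits/symbol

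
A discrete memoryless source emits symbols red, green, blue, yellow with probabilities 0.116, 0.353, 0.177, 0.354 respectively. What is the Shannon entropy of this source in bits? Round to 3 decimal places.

H = −Σ pᵢ log₂ pᵢ.
−0.116·log₂(0.116) = 0.3605
−0.353·log₂(0.353) = 0.5303
−0.177·log₂(0.177) = 0.4422
−0.354·log₂(0.354) = 0.5304
Sum ≈ 1.8633 → 1.863 bits.

1.863 bits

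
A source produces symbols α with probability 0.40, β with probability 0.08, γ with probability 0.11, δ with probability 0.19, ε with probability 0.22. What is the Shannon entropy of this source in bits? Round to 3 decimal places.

2.106 bits

H = −Σ pᵢ log₂ pᵢ.
−0.40·log₂(0.40) = 0.5288
−0.08·log₂(0.08) = 0.2915
−0.11·log₂(0.11) = 0.3503
−0.19·log₂(0.19) = 0.4552
−0.22·log₂(0.22) = 0.4806
Sum ≈ 2.1064 → 2.106 bits.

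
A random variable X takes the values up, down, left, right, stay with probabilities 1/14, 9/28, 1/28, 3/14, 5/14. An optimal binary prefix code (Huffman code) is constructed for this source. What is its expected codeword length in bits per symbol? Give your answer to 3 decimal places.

Repeatedly combine the two least-probable nodes; the expected code length is the sum of the merged weights.
merge 1/28 + 1/14 → 3/28
merge 3/28 + 3/14 → 9/28
merge 9/28 + 9/28 → 9/14
merge 5/14 + 9/14 → 1
L = 3/28 + 9/28 + 9/14 + 1 = 29/14 ≈ 2.071 bits/symbol.

2.071 bits/symbol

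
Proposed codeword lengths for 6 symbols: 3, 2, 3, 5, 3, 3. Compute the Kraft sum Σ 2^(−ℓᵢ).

With common denominator 2^5 = 32: Σ 2^(−ℓᵢ) = 4/32 + 8/32 + 4/32 + 1/32 + 4/32 + 4/32 = 25/32 = 0.78125.

0.78125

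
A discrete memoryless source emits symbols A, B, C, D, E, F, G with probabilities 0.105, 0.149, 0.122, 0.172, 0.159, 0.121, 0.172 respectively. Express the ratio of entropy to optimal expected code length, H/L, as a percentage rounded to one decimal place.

Entropy H = −Σ p log₂ p ≈ 2.7850 bits.
Huffman merges: 21/200+121/1000→113/500; 61/500+149/1000→271/1000; 159/1000+43/250→331/1000; 43/250+113/500→199/500; 271/1000+331/1000→301/500; 199/500+301/500→1. L = 707/250 ≈ 2.8280.
Efficiency = H/L = 2.7850/2.8280 = 98.5%.

98.5%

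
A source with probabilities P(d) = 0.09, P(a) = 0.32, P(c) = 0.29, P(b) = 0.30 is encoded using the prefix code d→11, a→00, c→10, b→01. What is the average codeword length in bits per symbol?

2 bits/symbol

L̄ = Σ pᵢ·ℓᵢ = 0.09·2 + 0.32·2 + 0.29·2 + 0.30·2 = 2 bits/symbol.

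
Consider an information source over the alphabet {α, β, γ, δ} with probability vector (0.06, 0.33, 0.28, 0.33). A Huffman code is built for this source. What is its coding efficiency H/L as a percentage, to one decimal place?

90.7%

Entropy H = −Σ p log₂ p ≈ 1.8134 bits.
Huffman merges: 3/50+7/25→17/50; 33/100+33/100→33/50; 17/50+33/50→1. L = 2 ≈ 2.0000.
Efficiency = H/L = 1.8134/2.0000 = 90.7%.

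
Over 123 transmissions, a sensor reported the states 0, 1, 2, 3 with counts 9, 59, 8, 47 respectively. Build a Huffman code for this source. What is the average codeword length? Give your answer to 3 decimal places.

Probabilities are the counts divided by 123.
Repeatedly combine the two least-probable nodes; the expected code length is the sum of the merged weights.
merge 8/123 + 3/41 → 17/123
merge 17/123 + 47/123 → 64/123
merge 59/123 + 64/123 → 1
L = 17/123 + 64/123 + 1 = 68/41 ≈ 1.659 bits/symbol.

1.659 bits/symbol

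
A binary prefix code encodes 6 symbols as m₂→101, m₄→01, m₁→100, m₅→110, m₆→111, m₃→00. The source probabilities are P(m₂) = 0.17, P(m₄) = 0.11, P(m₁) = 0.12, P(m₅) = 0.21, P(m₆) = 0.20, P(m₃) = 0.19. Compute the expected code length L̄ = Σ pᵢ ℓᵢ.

L̄ = Σ pᵢ·ℓᵢ = 0.17·3 + 0.11·2 + 0.12·3 + 0.21·3 + 0.20·3 + 0.19·2 = 2.7 bits/symbol.

2.7 bits/symbol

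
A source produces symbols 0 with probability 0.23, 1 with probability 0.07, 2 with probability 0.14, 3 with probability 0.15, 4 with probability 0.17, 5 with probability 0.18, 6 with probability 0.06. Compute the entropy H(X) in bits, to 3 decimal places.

2.687 bits

H = −Σ pᵢ log₂ pᵢ.
−0.23·log₂(0.23) = 0.4877
−0.07·log₂(0.07) = 0.2686
−0.14·log₂(0.14) = 0.3971
−0.15·log₂(0.15) = 0.4105
−0.17·log₂(0.17) = 0.4346
−0.18·log₂(0.18) = 0.4453
−0.06·log₂(0.06) = 0.2435
Sum ≈ 2.6873 → 2.687 bits.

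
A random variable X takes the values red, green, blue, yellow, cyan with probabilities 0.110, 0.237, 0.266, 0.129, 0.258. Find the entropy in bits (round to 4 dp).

2.2362 bits

H = −Σ pᵢ log₂ pᵢ.
−0.110·log₂(0.110) = 0.3503
−0.237·log₂(0.237) = 0.4923
−0.266·log₂(0.266) = 0.5082
−0.129·log₂(0.129) = 0.3811
−0.258·log₂(0.258) = 0.5043
Sum ≈ 2.2362 → 2.2362 bits.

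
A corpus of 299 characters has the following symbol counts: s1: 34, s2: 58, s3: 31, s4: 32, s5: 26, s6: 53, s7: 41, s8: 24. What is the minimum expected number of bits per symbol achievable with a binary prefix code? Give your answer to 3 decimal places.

Probabilities are the counts divided by 299.
Repeatedly combine the two least-probable nodes; the expected code length is the sum of the merged weights.
merge 24/299 + 2/23 → 50/299
merge 31/299 + 32/299 → 63/299
merge 34/299 + 41/299 → 75/299
merge 50/299 + 53/299 → 103/299
merge 58/299 + 63/299 → 121/299
merge 75/299 + 103/299 → 178/299
merge 121/299 + 178/299 → 1
L = 50/299 + 63/299 + 75/299 + 103/299 + 121/299 + 178/299 + 1 = 889/299 ≈ 2.973 bits/symbol.

2.973 bits/symbol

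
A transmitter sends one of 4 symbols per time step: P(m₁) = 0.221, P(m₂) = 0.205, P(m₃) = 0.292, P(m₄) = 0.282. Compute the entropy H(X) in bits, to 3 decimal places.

H = −Σ pᵢ log₂ pᵢ.
−0.221·log₂(0.221) = 0.4813
−0.205·log₂(0.205) = 0.4687
−0.292·log₂(0.292) = 0.5186
−0.282·log₂(0.282) = 0.5150
Sum ≈ 1.9836 → 1.984 bits.

1.984 bits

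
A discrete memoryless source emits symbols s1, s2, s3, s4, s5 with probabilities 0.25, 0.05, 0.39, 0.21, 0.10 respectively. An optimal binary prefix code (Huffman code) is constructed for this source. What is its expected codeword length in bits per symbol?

2.12 bits/symbol

Repeatedly combine the two least-probable nodes; the expected code length is the sum of the merged weights.
merge 1/20 + 1/10 → 3/20
merge 3/20 + 21/100 → 9/25
merge 1/4 + 9/25 → 61/100
merge 39/100 + 61/100 → 1
L = 3/20 + 9/25 + 61/100 + 1 = 53/25 = 2.12 bits/symbol.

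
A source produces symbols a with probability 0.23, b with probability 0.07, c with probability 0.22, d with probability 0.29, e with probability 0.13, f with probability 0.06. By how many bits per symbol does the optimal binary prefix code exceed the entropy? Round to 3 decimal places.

Entropy H = −Σ p log₂ p ≈ 2.3809 bits.
Huffman merges: 3/50+7/100→13/100; 13/100+13/100→13/50; 11/50+23/100→9/20; 13/50+29/100→11/20; 9/20+11/20→1. L = 239/100 ≈ 2.3900.
L − H = 2.3900 − 2.3809 = 0.009 bits.

0.009 bits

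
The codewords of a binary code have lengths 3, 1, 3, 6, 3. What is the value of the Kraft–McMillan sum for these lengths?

0.890625

With common denominator 2^6 = 64: Σ 2^(−ℓᵢ) = 8/64 + 32/64 + 8/64 + 1/64 + 8/64 = 57/64 = 0.890625.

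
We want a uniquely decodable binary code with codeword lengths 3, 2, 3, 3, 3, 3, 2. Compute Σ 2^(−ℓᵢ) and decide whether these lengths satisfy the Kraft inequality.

With common denominator 2^3 = 8: Σ 2^(−ℓᵢ) = 1/8 + 2/8 + 1/8 + 1/8 + 1/8 + 1/8 + 2/8 = 9/8 = 1.125.
Kraft's inequality requires Σ ≤ 1; here Σ = 1.125 > 1, so no such prefix code exists.

1.125; no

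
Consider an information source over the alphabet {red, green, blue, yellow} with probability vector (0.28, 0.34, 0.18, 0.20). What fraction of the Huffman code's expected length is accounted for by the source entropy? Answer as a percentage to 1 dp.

Entropy H = −Σ p log₂ p ≈ 1.9531 bits.
Huffman merges: 9/50+1/5→19/50; 7/25+17/50→31/50; 19/50+31/50→1. L = 2 ≈ 2.0000.
Efficiency = H/L = 1.9531/2.0000 = 97.7%.

97.7%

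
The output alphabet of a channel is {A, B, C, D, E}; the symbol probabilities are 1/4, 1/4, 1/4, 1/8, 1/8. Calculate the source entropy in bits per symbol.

Each probability is a power of 1/2, so log₂(1/p) is an integer.
H = Σ p·log₂(1/p) = 1/4·2 + 1/4·2 + 1/4·2 + 1/8·3 + 1/8·3 = 2.25 bits.

2.25 bits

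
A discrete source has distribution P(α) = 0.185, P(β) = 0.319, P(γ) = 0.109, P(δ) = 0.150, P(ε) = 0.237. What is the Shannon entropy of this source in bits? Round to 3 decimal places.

2.228 bits

H = −Σ pᵢ log₂ pᵢ.
−0.185·log₂(0.185) = 0.4504
−0.319·log₂(0.319) = 0.5258
−0.109·log₂(0.109) = 0.3485
−0.150·log₂(0.150) = 0.4105
−0.237·log₂(0.237) = 0.4923
Sum ≈ 2.2275 → 2.228 bits.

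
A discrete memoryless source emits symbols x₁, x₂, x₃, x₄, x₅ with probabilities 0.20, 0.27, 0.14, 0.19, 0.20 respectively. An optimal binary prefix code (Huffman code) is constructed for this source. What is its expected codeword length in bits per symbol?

Repeatedly combine the two least-probable nodes; the expected code length is the sum of the merged weights.
merge 7/50 + 19/100 → 33/100
merge 1/5 + 1/5 → 2/5
merge 27/100 + 33/100 → 3/5
merge 2/5 + 3/5 → 1
L = 33/100 + 2/5 + 3/5 + 1 = 233/100 = 2.33 bits/symbol.

2.33 bits/symbol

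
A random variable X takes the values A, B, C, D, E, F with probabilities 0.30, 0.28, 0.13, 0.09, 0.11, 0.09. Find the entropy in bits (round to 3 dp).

2.394 bits

H = −Σ pᵢ log₂ pᵢ.
−0.30·log₂(0.30) = 0.5211
−0.28·log₂(0.28) = 0.5142
−0.13·log₂(0.13) = 0.3826
−0.09·log₂(0.09) = 0.3127
−0.11·log₂(0.11) = 0.3503
−0.09·log₂(0.09) = 0.3127
Sum ≈ 2.3935 → 2.394 bits.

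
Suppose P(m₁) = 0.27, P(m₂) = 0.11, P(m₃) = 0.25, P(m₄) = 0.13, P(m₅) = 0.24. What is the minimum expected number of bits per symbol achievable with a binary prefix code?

2.24 bits/symbol

Repeatedly combine the two least-probable nodes; the expected code length is the sum of the merged weights.
merge 11/100 + 13/100 → 6/25
merge 6/25 + 6/25 → 12/25
merge 1/4 + 27/100 → 13/25
merge 12/25 + 13/25 → 1
L = 6/25 + 12/25 + 13/25 + 1 = 56/25 = 2.24 bits/symbol.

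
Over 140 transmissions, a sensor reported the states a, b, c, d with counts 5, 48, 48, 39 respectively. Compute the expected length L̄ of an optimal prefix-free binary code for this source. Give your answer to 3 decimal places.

1.971 bits/symbol

Probabilities are the counts divided by 140.
Repeatedly combine the two least-probable nodes; the expected code length is the sum of the merged weights.
merge 1/28 + 39/140 → 11/35
merge 11/35 + 12/35 → 23/35
merge 12/35 + 23/35 → 1
L = 11/35 + 23/35 + 1 = 69/35 ≈ 1.971 bits/symbol.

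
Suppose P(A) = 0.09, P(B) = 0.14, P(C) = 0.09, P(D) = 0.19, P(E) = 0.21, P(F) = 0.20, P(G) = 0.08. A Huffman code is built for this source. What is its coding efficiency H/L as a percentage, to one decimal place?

98.1%

Entropy H = −Σ p log₂ p ≈ 2.7064 bits.
Huffman merges: 2/25+9/100→17/100; 9/100+7/50→23/100; 17/100+19/100→9/25; 1/5+21/100→41/100; 23/100+9/25→59/100; 41/100+59/100→1. L = 69/25 ≈ 2.7600.
Efficiency = H/L = 2.7064/2.7600 = 98.1%.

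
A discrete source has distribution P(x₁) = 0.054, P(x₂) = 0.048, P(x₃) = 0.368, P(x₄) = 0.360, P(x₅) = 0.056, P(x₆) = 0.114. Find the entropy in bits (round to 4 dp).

2.0890 bits

H = −Σ pᵢ log₂ pᵢ.
−0.054·log₂(0.054) = 0.2274
−0.048·log₂(0.048) = 0.2103
−0.368·log₂(0.368) = 0.5307
−0.360·log₂(0.360) = 0.5306
−0.056·log₂(0.056) = 0.2329
−0.114·log₂(0.114) = 0.3571
Sum ≈ 2.0890 → 2.0890 bits.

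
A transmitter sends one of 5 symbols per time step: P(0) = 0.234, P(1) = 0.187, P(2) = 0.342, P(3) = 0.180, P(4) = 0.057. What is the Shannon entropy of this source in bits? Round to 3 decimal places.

H = −Σ pᵢ log₂ pᵢ.
−0.234·log₂(0.234) = 0.4903
−0.187·log₂(0.187) = 0.4523
−0.342·log₂(0.342) = 0.5294
−0.180·log₂(0.180) = 0.4453
−0.057·log₂(0.057) = 0.2356
Sum ≈ 2.1529 → 2.153 bits.

2.153 bits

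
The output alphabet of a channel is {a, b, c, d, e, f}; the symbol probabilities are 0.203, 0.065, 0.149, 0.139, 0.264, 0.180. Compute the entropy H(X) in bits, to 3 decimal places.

H = −Σ pᵢ log₂ pᵢ.
−0.203·log₂(0.203) = 0.4670
−0.065·log₂(0.065) = 0.2563
−0.149·log₂(0.149) = 0.4092
−0.139·log₂(0.139) = 0.3957
−0.264·log₂(0.264) = 0.5072
−0.180·log₂(0.180) = 0.4453
Sum ≈ 2.4808 → 2.481 bits.

2.481 bits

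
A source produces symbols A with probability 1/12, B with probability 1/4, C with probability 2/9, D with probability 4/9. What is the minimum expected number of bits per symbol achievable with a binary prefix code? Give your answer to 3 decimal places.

1.861 bits/symbol

Repeatedly combine the two least-probable nodes; the expected code length is the sum of the merged weights.
merge 1/12 + 2/9 → 11/36
merge 1/4 + 11/36 → 5/9
merge 4/9 + 5/9 → 1
L = 11/36 + 5/9 + 1 = 67/36 ≈ 1.861 bits/symbol.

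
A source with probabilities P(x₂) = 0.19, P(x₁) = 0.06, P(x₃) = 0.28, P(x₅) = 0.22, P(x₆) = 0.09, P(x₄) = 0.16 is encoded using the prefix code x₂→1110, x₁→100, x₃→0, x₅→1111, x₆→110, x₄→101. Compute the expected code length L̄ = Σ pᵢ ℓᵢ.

2.85 bits/symbol

L̄ = Σ pᵢ·ℓᵢ = 0.19·4 + 0.06·3 + 0.28·1 + 0.22·4 + 0.09·3 + 0.16·3 = 2.85 bits/symbol.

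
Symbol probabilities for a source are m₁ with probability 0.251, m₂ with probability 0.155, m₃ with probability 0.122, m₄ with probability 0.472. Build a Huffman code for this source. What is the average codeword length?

Repeatedly combine the two least-probable nodes; the expected code length is the sum of the merged weights.
merge 61/500 + 31/200 → 277/1000
merge 251/1000 + 277/1000 → 66/125
merge 59/125 + 66/125 → 1
L = 277/1000 + 66/125 + 1 = 361/200 = 1.805 bits/symbol.

1.805 bits/symbol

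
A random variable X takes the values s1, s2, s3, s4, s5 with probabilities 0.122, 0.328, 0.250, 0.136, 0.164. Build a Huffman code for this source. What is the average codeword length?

Repeatedly combine the two least-probable nodes; the expected code length is the sum of the merged weights.
merge 61/500 + 17/125 → 129/500
merge 41/250 + 1/4 → 207/500
merge 129/500 + 41/125 → 293/500
merge 207/500 + 293/500 → 1
L = 129/500 + 207/500 + 293/500 + 1 = 1129/500 = 2.258 bits/symbol.

2.258 bits/symbol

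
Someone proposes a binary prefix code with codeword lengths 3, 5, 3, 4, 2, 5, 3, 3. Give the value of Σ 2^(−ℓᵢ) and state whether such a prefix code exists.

0.875; yes

With common denominator 2^5 = 32: Σ 2^(−ℓᵢ) = 4/32 + 1/32 + 4/32 + 2/32 + 8/32 + 1/32 + 4/32 + 4/32 = 28/32 = 0.875.
Kraft's inequality requires Σ ≤ 1; here Σ = 0.875 ≤ 1, so such a prefix code exists.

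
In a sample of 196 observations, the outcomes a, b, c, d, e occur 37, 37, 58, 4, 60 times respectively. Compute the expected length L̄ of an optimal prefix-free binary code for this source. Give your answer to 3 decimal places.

2.209 bits/symbol

Probabilities are the counts divided by 196.
Repeatedly combine the two least-probable nodes; the expected code length is the sum of the merged weights.
merge 1/49 + 37/196 → 41/196
merge 37/196 + 41/196 → 39/98
merge 29/98 + 15/49 → 59/98
merge 39/98 + 59/98 → 1
L = 41/196 + 39/98 + 59/98 + 1 = 433/196 ≈ 2.209 bits/symbol.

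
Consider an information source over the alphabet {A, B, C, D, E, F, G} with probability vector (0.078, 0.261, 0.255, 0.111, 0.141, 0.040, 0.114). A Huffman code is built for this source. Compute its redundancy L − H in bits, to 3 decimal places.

Entropy H = −Σ p log₂ p ≈ 2.5890 bits.
Huffman merges: 1/25+39/500→59/500; 111/1000+57/500→9/40; 59/500+141/1000→259/1000; 9/40+51/200→12/25; 259/1000+261/1000→13/25; 12/25+13/25→1. L = 1301/500 ≈ 2.6020.
L − H = 2.6020 − 2.5890 = 0.013 bits.

0.013 bits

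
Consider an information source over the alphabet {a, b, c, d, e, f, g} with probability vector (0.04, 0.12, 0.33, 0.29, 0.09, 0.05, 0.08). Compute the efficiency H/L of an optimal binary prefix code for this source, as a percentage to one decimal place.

Entropy H = −Σ p log₂ p ≈ 2.4188 bits.
Huffman merges: 1/25+1/20→9/100; 2/25+9/100→17/100; 9/100+3/25→21/100; 17/100+21/100→19/50; 29/100+33/100→31/50; 19/50+31/50→1. L = 247/100 ≈ 2.4700.
Efficiency = H/L = 2.4188/2.4700 = 97.9%.

97.9%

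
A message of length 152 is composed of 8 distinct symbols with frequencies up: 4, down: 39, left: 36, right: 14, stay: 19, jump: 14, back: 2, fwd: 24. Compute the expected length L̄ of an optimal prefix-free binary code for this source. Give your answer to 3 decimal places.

Probabilities are the counts divided by 152.
Repeatedly combine the two least-probable nodes; the expected code length is the sum of the merged weights.
merge 1/76 + 1/38 → 3/76
merge 3/76 + 7/76 → 5/38
merge 7/76 + 1/8 → 33/152
merge 5/38 + 3/19 → 11/38
merge 33/152 + 9/38 → 69/152
merge 39/152 + 11/38 → 83/152
merge 69/152 + 83/152 → 1
L = 3/76 + 5/38 + 33/152 + 11/38 + 69/152 + 83/152 + 1 = 407/152 ≈ 2.678 bits/symbol.

2.678 bits/symbol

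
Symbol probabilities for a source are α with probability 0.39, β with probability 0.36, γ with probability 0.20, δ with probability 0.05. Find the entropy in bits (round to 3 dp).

H = −Σ pᵢ log₂ pᵢ.
−0.39·log₂(0.39) = 0.5298
−0.36·log₂(0.36) = 0.5306
−0.20·log₂(0.20) = 0.4644
−0.05·log₂(0.05) = 0.2161
Sum ≈ 1.7409 → 1.741 bits.

1.741 bits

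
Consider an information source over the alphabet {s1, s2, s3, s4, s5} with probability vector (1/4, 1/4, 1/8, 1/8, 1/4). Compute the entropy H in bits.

2.25 bits

Each probability is a power of 1/2, so log₂(1/p) is an integer.
H = Σ p·log₂(1/p) = 1/4·2 + 1/4·2 + 1/8·3 + 1/8·3 + 1/4·2 = 2.25 bits.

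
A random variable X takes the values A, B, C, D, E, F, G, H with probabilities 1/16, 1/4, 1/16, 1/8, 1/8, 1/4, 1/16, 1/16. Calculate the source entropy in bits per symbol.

Each probability is a power of 1/2, so log₂(1/p) is an integer.
H = Σ p·log₂(1/p) = 1/16·4 + 1/4·2 + 1/16·4 + 1/8·3 + 1/8·3 + 1/4·2 + 1/16·4 + 1/16·4 = 2.75 bits.

2.75 bits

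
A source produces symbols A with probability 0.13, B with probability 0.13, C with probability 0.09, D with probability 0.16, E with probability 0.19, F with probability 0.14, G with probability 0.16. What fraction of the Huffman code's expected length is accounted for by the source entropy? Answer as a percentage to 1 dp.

Entropy H = −Σ p log₂ p ≈ 2.7763 bits.
Huffman merges: 9/100+13/100→11/50; 13/100+7/50→27/100; 4/25+4/25→8/25; 19/100+11/50→41/100; 27/100+8/25→59/100; 41/100+59/100→1. L = 281/100 ≈ 2.8100.
Efficiency = H/L = 2.7763/2.8100 = 98.8%.

98.8%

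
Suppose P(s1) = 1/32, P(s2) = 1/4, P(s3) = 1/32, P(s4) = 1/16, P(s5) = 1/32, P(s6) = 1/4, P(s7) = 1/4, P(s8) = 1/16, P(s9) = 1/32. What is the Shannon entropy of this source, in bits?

Each probability is a power of 1/2, so log₂(1/p) is an integer.
H = Σ p·log₂(1/p) = 1/32·5 + 1/4·2 + 1/32·5 + 1/16·4 + 1/32·5 + 1/4·2 + 1/4·2 + 1/16·4 + 1/32·5 = 2.625 bits.

2.625 bits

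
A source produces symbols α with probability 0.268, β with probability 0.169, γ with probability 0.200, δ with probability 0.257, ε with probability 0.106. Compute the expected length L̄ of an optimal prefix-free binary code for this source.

Repeatedly combine the two least-probable nodes; the expected code length is the sum of the merged weights.
merge 53/500 + 169/1000 → 11/40
merge 1/5 + 257/1000 → 457/1000
merge 67/250 + 11/40 → 543/1000
merge 457/1000 + 543/1000 → 1
L = 11/40 + 457/1000 + 543/1000 + 1 = 91/40 = 2.275 bits/symbol.

2.275 bits/symbol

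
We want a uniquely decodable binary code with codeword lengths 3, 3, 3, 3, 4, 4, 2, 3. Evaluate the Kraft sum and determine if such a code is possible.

With common denominator 2^4 = 16: Σ 2^(−ℓᵢ) = 2/16 + 2/16 + 2/16 + 2/16 + 1/16 + 1/16 + 4/16 + 2/16 = 16/16 = 1.
Kraft's inequality requires Σ ≤ 1; here Σ = 1 ≤ 1, so such a prefix code exists.

1; yes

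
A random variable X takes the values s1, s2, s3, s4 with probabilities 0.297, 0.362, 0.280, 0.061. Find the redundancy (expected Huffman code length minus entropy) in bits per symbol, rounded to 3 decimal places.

0.168 bits

Entropy H = −Σ p log₂ p ≈ 1.8112 bits.
Huffman merges: 61/1000+7/25→341/1000; 297/1000+341/1000→319/500; 181/500+319/500→1. L = 1979/1000 ≈ 1.9790.
L − H = 1.9790 − 1.8112 = 0.168 bits.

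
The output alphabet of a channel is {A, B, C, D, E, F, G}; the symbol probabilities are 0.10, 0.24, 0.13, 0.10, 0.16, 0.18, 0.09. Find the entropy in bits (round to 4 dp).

H = −Σ pᵢ log₂ pᵢ.
−0.10·log₂(0.10) = 0.3322
−0.24·log₂(0.24) = 0.4941
−0.13·log₂(0.13) = 0.3826
−0.10·log₂(0.10) = 0.3322
−0.16·log₂(0.16) = 0.4230
−0.18·log₂(0.18) = 0.4453
−0.09·log₂(0.09) = 0.3127
Sum ≈ 2.7221 → 2.7221 bits.

2.7221 bits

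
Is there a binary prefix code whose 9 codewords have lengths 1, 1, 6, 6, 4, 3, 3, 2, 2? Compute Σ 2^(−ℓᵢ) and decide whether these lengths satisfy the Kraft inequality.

1.84375; no

With common denominator 2^6 = 64: Σ 2^(−ℓᵢ) = 32/64 + 32/64 + 1/64 + 1/64 + 4/64 + 8/64 + 8/64 + 16/64 + 16/64 = 118/64 = 1.84375.
Kraft's inequality requires Σ ≤ 1; here Σ = 1.84375 > 1, so no such prefix code exists.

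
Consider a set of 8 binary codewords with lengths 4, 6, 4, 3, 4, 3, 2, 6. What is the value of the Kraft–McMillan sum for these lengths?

With common denominator 2^6 = 64: Σ 2^(−ℓᵢ) = 4/64 + 1/64 + 4/64 + 8/64 + 4/64 + 8/64 + 16/64 + 1/64 = 46/64 = 0.71875.

0.71875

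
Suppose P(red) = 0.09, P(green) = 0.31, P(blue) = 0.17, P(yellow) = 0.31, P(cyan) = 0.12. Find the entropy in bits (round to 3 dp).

H = −Σ pᵢ log₂ pᵢ.
−0.09·log₂(0.09) = 0.3127
−0.31·log₂(0.31) = 0.5238
−0.17·log₂(0.17) = 0.4346
−0.31·log₂(0.31) = 0.5238
−0.12·log₂(0.12) = 0.3671
Sum ≈ 2.1619 → 2.162 bits.

2.162 bits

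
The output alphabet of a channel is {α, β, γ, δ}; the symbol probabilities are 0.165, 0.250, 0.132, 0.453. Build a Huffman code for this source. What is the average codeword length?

1.844 bits/symbol

Repeatedly combine the two least-probable nodes; the expected code length is the sum of the merged weights.
merge 33/250 + 33/200 → 297/1000
merge 1/4 + 297/1000 → 547/1000
merge 453/1000 + 547/1000 → 1
L = 297/1000 + 547/1000 + 1 = 461/250 = 1.844 bits/symbol.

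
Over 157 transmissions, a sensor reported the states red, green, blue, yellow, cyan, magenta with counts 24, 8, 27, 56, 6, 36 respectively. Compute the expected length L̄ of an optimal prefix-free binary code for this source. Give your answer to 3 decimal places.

2.331 bits/symbol

Probabilities are the counts divided by 157.
Repeatedly combine the two least-probable nodes; the expected code length is the sum of the merged weights.
merge 6/157 + 8/157 → 14/157
merge 14/157 + 24/157 → 38/157
merge 27/157 + 36/157 → 63/157
merge 38/157 + 56/157 → 94/157
merge 63/157 + 94/157 → 1
L = 14/157 + 38/157 + 63/157 + 94/157 + 1 = 366/157 ≈ 2.331 bits/symbol.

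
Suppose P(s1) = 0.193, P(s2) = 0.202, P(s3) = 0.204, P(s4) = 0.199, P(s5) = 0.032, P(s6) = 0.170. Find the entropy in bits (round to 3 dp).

2.449 bits

H = −Σ pᵢ log₂ pᵢ.
−0.193·log₂(0.193) = 0.4581
−0.202·log₂(0.202) = 0.4661
−0.204·log₂(0.204) = 0.4678
−0.199·log₂(0.199) = 0.4635
−0.032·log₂(0.032) = 0.1589
−0.170·log₂(0.170) = 0.4346
Sum ≈ 2.4490 → 2.449 bits.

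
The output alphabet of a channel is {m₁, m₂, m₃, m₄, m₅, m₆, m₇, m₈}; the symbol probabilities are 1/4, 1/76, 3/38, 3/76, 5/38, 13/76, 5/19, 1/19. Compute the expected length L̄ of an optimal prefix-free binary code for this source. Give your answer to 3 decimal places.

2.645 bits/symbol

Repeatedly combine the two least-probable nodes; the expected code length is the sum of the merged weights.
merge 1/76 + 3/76 → 1/19
merge 1/19 + 1/19 → 2/19
merge 3/38 + 2/19 → 7/38
merge 5/38 + 13/76 → 23/76
merge 7/38 + 1/4 → 33/76
merge 5/19 + 23/76 → 43/76
merge 33/76 + 43/76 → 1
L = 1/19 + 2/19 + 7/38 + 23/76 + 33/76 + 43/76 + 1 = 201/76 ≈ 2.645 bits/symbol.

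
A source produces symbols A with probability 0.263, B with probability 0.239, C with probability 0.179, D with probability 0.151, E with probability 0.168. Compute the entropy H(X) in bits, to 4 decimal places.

2.2887 bits

H = −Σ pᵢ log₂ pᵢ.
−0.263·log₂(0.263) = 0.5068
−0.239·log₂(0.239) = 0.4935
−0.179·log₂(0.179) = 0.4443
−0.151·log₂(0.151) = 0.4118
−0.168·log₂(0.168) = 0.4323
Sum ≈ 2.2887 → 2.2887 bits.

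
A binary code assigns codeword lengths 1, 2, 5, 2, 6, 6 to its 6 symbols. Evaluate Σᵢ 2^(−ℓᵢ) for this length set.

1.0625

With common denominator 2^6 = 64: Σ 2^(−ℓᵢ) = 32/64 + 16/64 + 2/64 + 16/64 + 1/64 + 1/64 = 68/64 = 1.0625.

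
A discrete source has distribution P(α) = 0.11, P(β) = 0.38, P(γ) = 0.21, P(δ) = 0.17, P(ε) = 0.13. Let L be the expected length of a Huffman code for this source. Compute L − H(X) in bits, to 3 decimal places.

0.069 bits

Entropy H = −Σ p log₂ p ≈ 2.1708 bits.
Huffman merges: 11/100+13/100→6/25; 17/100+21/100→19/50; 6/25+19/50→31/50; 19/50+31/50→1. L = 56/25 ≈ 2.2400.
L − H = 2.2400 − 2.1708 = 0.069 bits.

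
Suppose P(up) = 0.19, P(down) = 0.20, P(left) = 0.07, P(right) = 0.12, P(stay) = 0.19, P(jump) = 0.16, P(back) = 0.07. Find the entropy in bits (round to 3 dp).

2.702 bits

H = −Σ pᵢ log₂ pᵢ.
−0.19·log₂(0.19) = 0.4552
−0.20·log₂(0.20) = 0.4644
−0.07·log₂(0.07) = 0.2686
−0.12·log₂(0.12) = 0.3671
−0.19·log₂(0.19) = 0.4552
−0.16·log₂(0.16) = 0.4230
−0.07·log₂(0.07) = 0.2686
Sum ≈ 2.7020 → 2.702 bits.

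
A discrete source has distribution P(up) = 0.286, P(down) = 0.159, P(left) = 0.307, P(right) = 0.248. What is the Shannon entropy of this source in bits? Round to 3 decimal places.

H = −Σ pᵢ log₂ pᵢ.
−0.286·log₂(0.286) = 0.5165
−0.159·log₂(0.159) = 0.4218
−0.307·log₂(0.307) = 0.5230
−0.248·log₂(0.248) = 0.4989
Sum ≈ 1.9602 → 1.960 bits.

1.960 bits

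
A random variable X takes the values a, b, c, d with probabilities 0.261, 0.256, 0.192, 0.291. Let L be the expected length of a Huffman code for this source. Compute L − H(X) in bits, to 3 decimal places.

0.016 bits

Entropy H = −Σ p log₂ p ≈ 1.9844 bits.
Huffman merges: 24/125+32/125→56/125; 261/1000+291/1000→69/125; 56/125+69/125→1. L = 2 ≈ 2.0000.
L − H = 2.0000 − 1.9844 = 0.016 bits.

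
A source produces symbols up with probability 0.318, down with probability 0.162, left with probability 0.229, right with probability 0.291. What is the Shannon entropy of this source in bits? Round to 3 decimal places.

H = −Σ pᵢ log₂ pᵢ.
−0.318·log₂(0.318) = 0.5256
−0.162·log₂(0.162) = 0.4254
−0.229·log₂(0.229) = 0.4870
−0.291·log₂(0.291) = 0.5182
Sum ≈ 1.9563 → 1.956 bits.

1.956 bits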